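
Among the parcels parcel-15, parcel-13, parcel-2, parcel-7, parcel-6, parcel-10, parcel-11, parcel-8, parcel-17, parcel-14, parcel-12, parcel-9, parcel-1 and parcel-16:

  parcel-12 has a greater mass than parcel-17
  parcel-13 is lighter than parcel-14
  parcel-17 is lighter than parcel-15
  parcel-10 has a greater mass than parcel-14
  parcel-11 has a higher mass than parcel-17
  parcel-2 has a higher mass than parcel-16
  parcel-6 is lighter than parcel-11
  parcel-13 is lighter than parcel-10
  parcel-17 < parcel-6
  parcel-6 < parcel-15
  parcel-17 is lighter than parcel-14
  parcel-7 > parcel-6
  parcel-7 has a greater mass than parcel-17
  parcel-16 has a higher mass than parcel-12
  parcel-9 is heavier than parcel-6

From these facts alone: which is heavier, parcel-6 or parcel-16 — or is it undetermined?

Following every chain through parcel-6: above parcel-6 we get parcel-15, parcel-7, parcel-11, parcel-9; below parcel-6 we get parcel-17.
parcel-16 is not reached, and no chain runs the other way from parcel-16 to parcel-6.
So the given relations leave the order of parcel-6 and parcel-16 undetermined.

undetermined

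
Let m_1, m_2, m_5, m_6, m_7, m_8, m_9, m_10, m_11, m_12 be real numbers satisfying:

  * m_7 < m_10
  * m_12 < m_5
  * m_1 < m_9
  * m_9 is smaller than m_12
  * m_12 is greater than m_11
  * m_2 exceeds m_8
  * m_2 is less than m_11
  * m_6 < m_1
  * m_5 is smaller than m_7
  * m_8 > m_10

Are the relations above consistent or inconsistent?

inconsistent

We have m_11 < m_12 stated directly, yet also m_12 < m_5 < m_7 < m_10 < m_8 < m_2 < m_11 by chaining the others — so m_12 < m_11. Contradiction.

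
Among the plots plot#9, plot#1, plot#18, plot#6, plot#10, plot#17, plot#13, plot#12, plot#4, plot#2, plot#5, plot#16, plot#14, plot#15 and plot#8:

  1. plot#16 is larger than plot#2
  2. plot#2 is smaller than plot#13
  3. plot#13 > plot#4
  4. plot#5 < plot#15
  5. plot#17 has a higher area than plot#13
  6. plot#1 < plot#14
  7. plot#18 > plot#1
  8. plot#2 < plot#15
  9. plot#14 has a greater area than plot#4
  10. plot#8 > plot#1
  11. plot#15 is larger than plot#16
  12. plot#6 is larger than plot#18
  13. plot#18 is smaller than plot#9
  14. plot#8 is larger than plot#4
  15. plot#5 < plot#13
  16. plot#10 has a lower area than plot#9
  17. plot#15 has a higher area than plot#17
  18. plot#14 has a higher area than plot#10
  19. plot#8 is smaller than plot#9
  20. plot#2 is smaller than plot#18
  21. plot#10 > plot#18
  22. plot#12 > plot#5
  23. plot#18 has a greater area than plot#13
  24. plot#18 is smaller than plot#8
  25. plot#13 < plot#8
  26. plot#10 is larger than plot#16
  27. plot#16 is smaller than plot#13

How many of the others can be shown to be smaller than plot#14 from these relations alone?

8

The elements the relations force below plot#14 are plot#2, plot#4, plot#5, plot#16, plot#13, plot#1, plot#18, plot#10 — no chain reaches any other.
That is 8.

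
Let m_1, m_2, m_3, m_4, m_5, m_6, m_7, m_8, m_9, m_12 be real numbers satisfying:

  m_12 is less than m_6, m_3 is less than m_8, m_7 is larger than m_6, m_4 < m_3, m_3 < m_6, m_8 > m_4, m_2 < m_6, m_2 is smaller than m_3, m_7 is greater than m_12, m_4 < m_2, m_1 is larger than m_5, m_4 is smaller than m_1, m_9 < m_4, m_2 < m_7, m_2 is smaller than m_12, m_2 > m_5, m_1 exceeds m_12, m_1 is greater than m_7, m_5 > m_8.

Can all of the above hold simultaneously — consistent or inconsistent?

inconsistent

We have m_2 < m_3 stated directly, yet also m_3 < m_8 < m_5 < m_2 by chaining the others — so m_3 < m_2. Contradiction.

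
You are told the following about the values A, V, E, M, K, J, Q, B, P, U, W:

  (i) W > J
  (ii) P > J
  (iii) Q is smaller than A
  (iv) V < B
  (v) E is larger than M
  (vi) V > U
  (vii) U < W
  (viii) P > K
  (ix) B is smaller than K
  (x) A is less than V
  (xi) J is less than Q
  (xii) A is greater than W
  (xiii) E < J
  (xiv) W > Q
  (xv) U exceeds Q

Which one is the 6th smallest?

W

Chaining the given pairs: M < E < J < Q < U < W < A < V < B < K < P.
The 6th smallest is W.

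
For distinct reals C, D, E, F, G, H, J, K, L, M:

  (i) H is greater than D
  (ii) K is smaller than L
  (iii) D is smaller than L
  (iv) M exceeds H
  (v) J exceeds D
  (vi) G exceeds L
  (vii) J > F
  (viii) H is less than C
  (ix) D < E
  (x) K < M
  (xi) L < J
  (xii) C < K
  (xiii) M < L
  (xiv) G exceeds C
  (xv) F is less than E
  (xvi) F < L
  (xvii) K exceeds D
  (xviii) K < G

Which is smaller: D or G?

D

Chaining the given relations: D < H < C < K < M < L < G.
So D < G; D is the smaller of the two.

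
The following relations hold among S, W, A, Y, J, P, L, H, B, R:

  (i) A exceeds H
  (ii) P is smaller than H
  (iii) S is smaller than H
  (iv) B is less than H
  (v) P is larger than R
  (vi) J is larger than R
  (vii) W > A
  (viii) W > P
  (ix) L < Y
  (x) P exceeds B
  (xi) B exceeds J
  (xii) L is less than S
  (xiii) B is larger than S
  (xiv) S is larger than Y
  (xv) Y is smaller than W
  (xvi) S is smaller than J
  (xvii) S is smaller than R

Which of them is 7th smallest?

P

Piecing the relations together gives one ordering: L < Y < S < R < J < B < P < H < A < W.
Counting 7 from the smallest end gives P.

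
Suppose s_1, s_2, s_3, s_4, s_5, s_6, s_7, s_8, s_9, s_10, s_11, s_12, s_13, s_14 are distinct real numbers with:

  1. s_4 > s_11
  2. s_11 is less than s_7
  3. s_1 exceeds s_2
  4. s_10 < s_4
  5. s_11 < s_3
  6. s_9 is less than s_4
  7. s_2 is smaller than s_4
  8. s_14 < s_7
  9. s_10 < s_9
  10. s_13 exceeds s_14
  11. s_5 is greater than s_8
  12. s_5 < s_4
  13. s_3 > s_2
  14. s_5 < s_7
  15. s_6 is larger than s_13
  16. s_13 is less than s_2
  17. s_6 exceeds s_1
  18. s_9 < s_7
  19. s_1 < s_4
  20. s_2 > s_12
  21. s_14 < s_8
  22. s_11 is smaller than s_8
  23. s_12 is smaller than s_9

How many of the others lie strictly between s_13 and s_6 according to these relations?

Chaining upward from s_13 reaches: s_2, s_3, s_1, s_4.
Chaining downward from s_6 reaches: s_14, s_12, s_2, s_1.
Strictly between s_13 and s_6 are those in both lists: s_2, s_1 — 2 elements.

2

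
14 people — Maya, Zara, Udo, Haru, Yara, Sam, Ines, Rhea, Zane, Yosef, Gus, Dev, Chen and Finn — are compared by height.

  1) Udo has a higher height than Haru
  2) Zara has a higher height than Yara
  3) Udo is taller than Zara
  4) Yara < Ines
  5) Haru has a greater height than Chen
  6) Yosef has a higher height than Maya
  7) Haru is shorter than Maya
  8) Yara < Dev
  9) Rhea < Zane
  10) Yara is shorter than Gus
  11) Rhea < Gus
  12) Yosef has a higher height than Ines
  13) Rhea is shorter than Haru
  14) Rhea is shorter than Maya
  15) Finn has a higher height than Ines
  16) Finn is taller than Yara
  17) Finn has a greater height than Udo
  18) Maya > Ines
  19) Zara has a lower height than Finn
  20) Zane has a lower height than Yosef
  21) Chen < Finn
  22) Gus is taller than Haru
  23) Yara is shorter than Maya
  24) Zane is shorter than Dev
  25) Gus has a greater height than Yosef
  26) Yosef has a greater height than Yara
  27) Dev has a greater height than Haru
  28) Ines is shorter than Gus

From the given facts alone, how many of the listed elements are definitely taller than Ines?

4

Directly above Ines: Maya, Finn, Yosef, Gus.
Nothing else is reachable above Ines; 4 in all.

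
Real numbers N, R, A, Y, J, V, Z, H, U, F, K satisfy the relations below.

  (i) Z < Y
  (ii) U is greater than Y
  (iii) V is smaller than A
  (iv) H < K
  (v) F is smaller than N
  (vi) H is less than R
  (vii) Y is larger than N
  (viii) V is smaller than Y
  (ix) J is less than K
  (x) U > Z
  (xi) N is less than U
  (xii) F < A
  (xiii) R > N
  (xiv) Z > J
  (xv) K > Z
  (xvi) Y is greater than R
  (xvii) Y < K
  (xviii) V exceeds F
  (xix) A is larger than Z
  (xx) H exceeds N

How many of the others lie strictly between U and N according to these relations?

3

The relations place N below U. An element lies strictly between them when it is forced above N and also forced below U.
Above N: {H, R, Y, K}. Below U: {F, V, J, H, R, Z, Y}.
Intersection: {H, R, Y} — 3.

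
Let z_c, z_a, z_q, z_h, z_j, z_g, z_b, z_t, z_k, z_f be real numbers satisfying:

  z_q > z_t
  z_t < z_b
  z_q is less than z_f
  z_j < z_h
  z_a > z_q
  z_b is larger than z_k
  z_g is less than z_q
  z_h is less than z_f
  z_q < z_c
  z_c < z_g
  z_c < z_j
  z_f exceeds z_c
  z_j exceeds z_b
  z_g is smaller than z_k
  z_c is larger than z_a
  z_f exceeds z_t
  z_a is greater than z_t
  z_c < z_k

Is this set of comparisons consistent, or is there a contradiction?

Chaining the given relations yields z_q < z_a < z_c < z_g, so z_q < z_g. But one relation states z_g < z_q. These cannot both hold.

inconsistent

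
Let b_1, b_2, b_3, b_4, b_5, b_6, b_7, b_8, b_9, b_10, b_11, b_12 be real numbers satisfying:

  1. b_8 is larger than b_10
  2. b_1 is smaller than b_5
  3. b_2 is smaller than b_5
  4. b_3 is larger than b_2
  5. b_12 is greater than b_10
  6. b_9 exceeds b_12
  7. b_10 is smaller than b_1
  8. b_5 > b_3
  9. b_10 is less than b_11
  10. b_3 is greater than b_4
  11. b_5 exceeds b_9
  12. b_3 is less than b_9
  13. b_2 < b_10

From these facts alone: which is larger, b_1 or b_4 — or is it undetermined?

Following every chain through b_1: above b_1 we get b_5; below b_1 we get b_2, b_10.
b_4 is not reached, and no chain runs the other way from b_4 to b_1.
So the given relations leave the order of b_1 and b_4 undetermined.

undetermined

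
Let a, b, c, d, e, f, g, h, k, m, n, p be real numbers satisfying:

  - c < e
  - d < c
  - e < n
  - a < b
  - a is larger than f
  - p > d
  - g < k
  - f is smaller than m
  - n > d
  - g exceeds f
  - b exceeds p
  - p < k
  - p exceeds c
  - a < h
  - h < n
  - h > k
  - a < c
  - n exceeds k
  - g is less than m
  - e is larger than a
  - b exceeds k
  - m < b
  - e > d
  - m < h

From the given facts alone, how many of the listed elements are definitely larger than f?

Directly above f: g, m, a.
One step further: c, e, k, h, b (8 so far).
One step further: p, n (10 so far).
No other element is forced above f by the given relations, so the count is 10.

10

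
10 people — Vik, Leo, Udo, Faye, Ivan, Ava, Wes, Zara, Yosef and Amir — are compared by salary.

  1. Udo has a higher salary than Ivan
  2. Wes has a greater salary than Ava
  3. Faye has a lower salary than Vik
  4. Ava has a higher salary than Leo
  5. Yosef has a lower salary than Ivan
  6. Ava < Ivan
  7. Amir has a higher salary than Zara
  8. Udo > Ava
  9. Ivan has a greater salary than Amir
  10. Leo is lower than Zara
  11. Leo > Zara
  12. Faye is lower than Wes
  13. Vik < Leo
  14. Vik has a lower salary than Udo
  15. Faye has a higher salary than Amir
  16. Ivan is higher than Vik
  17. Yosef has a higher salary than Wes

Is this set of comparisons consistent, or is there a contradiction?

inconsistent

We have Leo < Zara stated directly, yet also Zara < Amir < Faye < Vik < Leo by chaining the others — so Zara < Leo. Contradiction.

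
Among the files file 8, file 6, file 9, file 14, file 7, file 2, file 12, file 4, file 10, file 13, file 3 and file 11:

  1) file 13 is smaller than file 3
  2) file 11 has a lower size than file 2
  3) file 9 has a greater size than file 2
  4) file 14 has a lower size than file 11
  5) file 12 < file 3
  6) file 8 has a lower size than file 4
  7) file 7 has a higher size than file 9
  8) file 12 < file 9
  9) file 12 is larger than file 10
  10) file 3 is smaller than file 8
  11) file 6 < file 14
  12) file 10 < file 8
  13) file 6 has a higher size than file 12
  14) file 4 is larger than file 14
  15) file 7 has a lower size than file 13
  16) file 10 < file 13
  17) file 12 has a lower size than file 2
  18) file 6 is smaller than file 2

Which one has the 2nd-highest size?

Chaining the given pairs: file 10 < file 12 < file 6 < file 14 < file 11 < file 2 < file 9 < file 7 < file 13 < file 3 < file 8 < file 4.
The 2nd largest is file 8.

file 8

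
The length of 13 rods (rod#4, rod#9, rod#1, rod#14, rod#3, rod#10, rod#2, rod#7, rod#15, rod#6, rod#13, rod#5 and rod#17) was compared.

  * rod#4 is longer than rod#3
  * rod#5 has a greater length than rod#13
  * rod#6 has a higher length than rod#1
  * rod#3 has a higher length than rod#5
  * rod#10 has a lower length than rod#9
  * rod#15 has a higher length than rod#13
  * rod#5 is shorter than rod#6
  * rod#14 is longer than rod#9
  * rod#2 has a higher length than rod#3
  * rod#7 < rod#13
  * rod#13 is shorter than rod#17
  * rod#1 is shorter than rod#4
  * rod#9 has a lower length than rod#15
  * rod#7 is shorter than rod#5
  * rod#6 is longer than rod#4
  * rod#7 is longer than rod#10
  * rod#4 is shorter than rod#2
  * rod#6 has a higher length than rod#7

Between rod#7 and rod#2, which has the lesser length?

rod#7 < rod#13 and rod#13 < rod#5 give rod#7 < rod#5.
Then rod#5 < rod#3 extends the chain to rod#3.
With rod#3 < rod#4: rod#7 < rod#13 < rod#5 < rod#3 < rod#4.
With rod#4 < rod#2: rod#7 < rod#13 < rod#5 < rod#3 < rod#4 < rod#2.
So rod#7 < rod#2; rod#7 is the shorter of the two.

rod#7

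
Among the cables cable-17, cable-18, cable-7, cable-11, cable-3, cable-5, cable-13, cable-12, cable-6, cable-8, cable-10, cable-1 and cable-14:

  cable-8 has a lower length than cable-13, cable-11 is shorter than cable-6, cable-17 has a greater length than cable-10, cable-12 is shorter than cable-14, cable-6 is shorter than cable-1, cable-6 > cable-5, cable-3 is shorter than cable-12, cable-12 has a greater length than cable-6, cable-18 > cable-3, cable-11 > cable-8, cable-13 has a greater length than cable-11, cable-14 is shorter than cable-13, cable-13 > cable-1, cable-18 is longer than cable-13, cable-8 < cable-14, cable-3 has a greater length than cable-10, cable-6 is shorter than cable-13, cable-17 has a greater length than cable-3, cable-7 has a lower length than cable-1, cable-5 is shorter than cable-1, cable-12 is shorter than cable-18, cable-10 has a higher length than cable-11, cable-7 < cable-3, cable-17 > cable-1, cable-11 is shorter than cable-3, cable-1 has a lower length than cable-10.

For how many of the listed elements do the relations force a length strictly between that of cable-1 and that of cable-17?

2

The relations place cable-1 below cable-17. An element lies strictly between them when it is forced above cable-1 and also forced below cable-17.
Above cable-1: {cable-10, cable-3, cable-12, cable-14, cable-13, cable-18}. Below cable-17: {cable-8, cable-5, cable-11, cable-7, cable-6, cable-10, cable-3}.
Intersection: {cable-10, cable-3} — 2.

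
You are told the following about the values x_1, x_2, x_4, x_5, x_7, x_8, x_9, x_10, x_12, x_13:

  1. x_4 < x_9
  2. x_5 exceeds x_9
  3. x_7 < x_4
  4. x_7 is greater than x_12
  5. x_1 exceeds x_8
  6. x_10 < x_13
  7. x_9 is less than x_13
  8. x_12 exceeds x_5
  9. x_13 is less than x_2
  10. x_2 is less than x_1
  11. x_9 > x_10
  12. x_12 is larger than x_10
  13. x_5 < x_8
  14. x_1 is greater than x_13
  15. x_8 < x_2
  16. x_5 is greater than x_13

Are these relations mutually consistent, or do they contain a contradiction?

inconsistent

We have x_5 < x_12 stated directly, yet also x_12 < x_7 < x_4 < x_9 < x_13 < x_5 by chaining the others — so x_12 < x_5. Contradiction.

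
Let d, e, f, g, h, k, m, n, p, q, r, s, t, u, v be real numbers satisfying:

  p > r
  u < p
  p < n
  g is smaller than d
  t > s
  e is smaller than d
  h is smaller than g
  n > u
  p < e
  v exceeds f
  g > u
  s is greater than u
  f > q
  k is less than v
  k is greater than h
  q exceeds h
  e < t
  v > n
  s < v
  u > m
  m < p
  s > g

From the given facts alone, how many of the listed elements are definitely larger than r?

From r the given relations immediately reach p.
From those, e, n — 3 in total.
From those, d, t, v — 6 in total.
Nothing else is reachable above r; 6 in all.

6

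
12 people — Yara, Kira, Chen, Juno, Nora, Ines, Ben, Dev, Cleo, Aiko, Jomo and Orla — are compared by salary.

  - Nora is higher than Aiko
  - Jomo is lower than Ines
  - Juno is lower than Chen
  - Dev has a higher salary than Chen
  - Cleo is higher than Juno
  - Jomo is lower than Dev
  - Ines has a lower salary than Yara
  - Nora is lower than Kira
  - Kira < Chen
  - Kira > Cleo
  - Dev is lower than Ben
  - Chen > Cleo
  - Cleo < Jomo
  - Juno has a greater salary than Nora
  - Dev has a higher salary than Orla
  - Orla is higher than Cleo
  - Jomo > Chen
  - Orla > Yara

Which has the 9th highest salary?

Chaining the given pairs: Aiko < Nora < Juno < Cleo < Kira < Chen < Jomo < Ines < Yara < Orla < Dev < Ben.
Counting 9 from the largest end gives Cleo.

Cleo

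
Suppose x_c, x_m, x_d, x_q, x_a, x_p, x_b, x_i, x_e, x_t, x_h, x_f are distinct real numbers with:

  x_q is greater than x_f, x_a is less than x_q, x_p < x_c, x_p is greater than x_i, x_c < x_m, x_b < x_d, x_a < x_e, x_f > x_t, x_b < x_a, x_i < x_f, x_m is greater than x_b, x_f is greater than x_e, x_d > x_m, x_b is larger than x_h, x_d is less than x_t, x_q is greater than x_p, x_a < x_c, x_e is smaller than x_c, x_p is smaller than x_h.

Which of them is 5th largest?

x_m

Piecing the relations together gives one ordering: x_i < x_p < x_h < x_b < x_a < x_e < x_c < x_m < x_d < x_t < x_f < x_q.
The 5th largest is x_m.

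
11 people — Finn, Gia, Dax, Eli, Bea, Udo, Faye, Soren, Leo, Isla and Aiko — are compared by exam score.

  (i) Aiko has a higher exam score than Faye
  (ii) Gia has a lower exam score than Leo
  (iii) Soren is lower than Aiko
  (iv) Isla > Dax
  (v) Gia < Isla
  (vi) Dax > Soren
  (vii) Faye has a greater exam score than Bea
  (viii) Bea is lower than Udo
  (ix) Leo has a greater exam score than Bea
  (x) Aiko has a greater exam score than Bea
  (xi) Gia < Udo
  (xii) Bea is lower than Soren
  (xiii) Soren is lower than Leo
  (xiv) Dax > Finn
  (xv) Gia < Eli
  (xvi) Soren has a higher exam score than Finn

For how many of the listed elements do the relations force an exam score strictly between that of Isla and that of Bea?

The relations place Bea below Isla. An element lies strictly between them when it is forced above Bea and also forced below Isla.
Above Bea: {Faye, Soren, Aiko, Dax, Udo, Leo}. Below Isla: {Finn, Gia, Soren, Dax}.
Intersection: {Soren, Dax} — 2.

2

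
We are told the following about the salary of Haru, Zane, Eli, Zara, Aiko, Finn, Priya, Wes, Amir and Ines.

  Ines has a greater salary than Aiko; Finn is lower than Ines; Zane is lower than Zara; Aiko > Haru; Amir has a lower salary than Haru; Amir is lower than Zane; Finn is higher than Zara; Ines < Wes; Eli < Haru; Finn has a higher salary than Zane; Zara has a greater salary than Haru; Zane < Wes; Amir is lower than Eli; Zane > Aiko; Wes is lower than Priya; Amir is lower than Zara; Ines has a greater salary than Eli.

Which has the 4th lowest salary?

Chaining the given pairs: Amir < Eli < Haru < Aiko < Zane < Zara < Finn < Ines < Wes < Priya.
Counting 4 from the smallest end gives Aiko.

Aiko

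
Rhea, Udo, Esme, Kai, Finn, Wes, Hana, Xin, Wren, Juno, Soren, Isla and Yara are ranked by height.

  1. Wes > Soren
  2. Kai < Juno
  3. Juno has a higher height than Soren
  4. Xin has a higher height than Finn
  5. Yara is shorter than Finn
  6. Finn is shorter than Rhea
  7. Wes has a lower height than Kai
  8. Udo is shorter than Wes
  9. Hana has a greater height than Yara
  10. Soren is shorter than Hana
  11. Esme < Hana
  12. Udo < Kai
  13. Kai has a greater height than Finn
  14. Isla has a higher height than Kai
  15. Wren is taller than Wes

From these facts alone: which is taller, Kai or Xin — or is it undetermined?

Following every chain through Xin: below Xin we get Yara, Finn.
Kai is not reached, and no chain runs the other way from Kai to Xin.
So the given relations leave the order of Xin and Kai undetermined.

undetermined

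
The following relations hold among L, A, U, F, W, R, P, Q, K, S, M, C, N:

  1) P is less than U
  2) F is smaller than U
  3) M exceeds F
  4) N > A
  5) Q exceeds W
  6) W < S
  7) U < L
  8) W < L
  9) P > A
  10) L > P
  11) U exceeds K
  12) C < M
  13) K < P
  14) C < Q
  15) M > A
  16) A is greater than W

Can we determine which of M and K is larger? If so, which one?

Following every chain through K: above K we get P, U, L.
M is not reached, and no chain runs the other way from M to K.
So the given relations leave the order of K and M undetermined.

undetermined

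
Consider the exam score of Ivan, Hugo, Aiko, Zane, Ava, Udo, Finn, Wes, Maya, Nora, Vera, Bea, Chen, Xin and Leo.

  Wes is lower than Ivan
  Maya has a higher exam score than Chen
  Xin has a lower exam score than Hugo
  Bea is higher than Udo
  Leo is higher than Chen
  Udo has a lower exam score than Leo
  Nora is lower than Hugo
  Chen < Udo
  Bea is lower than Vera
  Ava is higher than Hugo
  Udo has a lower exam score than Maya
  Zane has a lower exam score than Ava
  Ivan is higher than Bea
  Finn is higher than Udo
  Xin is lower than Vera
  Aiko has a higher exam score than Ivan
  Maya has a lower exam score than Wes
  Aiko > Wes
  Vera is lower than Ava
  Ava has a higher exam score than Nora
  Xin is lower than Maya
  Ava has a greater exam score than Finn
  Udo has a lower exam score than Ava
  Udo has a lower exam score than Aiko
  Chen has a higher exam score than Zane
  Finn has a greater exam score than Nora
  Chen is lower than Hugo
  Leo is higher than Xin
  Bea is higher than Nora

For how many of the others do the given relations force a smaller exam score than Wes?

Directly below Wes: Maya.
One step further: Chen, Udo, Xin (4 so far).
One step further: Zane (5 so far).
No other element is forced below Wes by the given relations, so the count is 5.

5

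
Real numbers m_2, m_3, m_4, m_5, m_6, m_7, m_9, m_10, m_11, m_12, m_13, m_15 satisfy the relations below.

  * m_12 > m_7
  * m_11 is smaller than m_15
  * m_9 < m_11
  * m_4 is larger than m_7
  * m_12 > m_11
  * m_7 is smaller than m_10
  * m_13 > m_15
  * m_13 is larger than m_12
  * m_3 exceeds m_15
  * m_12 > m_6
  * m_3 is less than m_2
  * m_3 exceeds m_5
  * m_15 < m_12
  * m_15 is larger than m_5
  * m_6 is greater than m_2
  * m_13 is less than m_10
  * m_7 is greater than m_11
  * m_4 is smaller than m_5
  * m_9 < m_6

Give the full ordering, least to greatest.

The consecutive links are each given: m_9 < m_11; m_11 < m_7; m_7 < m_4; m_4 < m_5; m_5 < m_15; m_15 < m_3; m_3 < m_2; m_2 < m_6; m_6 < m_12; m_12 < m_13; m_13 < m_10.

m_9 < m_11 < m_7 < m_4 < m_5 < m_15 < m_3 < m_2 < m_6 < m_12 < m_13 < m_10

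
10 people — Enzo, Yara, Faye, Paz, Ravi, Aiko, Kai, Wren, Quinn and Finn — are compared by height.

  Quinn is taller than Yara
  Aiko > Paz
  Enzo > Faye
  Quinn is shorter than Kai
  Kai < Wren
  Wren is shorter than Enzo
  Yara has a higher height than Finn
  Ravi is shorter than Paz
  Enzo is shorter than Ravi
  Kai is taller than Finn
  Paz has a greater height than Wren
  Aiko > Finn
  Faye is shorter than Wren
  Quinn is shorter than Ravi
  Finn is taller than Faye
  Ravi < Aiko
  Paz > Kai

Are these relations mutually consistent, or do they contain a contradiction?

Every relation is compatible with Faye < Finn < Yara < Quinn < Kai < Wren < Enzo < Ravi < Paz < Aiko; the set is consistent.

consistent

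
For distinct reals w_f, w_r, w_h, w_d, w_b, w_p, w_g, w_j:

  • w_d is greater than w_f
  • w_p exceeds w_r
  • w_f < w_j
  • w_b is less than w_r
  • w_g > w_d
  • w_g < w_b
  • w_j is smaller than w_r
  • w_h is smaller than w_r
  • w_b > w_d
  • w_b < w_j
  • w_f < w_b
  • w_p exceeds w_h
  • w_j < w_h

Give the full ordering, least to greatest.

w_f < w_d < w_g < w_b < w_j < w_h < w_r < w_p

Nothing is placed below w_f, so it is least; from there w_f < w_d; w_d < w_g; w_g < w_b; w_b < w_j; w_j < w_h; w_h < w_r; w_r < w_p, each given directly.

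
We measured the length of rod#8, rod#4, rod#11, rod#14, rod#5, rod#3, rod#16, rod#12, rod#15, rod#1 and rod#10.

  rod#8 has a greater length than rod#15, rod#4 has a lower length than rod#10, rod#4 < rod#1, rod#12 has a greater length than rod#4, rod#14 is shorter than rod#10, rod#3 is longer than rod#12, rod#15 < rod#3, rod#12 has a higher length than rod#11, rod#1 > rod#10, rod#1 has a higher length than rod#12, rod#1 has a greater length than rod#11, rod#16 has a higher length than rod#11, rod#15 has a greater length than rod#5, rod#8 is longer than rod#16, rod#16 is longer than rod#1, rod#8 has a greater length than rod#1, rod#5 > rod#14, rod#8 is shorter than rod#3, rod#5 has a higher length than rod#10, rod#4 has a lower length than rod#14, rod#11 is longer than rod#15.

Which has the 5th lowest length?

rod#15

The consecutive relations fix a unique order: rod#4 < rod#14 < rod#10 < rod#5 < rod#15 < rod#11 < rod#12 < rod#1 < rod#16 < rod#8 < rod#3.
The 5th smallest is rod#15.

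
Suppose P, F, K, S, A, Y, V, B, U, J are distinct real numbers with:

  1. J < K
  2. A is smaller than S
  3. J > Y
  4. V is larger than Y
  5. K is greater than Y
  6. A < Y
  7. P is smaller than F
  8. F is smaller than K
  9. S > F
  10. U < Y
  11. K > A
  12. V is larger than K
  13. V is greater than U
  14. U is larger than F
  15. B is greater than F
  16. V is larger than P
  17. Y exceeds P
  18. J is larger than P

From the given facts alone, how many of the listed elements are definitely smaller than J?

5

From J the given relations immediately reach P, Y.
From those, U, A — 4 in total.
From those, F — 5 in total.
Nothing else is reachable below J; 5 in all.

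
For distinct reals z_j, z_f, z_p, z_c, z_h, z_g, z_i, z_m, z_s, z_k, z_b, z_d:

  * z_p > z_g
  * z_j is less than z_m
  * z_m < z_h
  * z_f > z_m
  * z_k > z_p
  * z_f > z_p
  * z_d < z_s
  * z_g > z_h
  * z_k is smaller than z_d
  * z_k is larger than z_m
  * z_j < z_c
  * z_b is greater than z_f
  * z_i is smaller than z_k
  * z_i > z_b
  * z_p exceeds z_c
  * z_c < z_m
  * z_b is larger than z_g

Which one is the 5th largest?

z_b

Piecing the relations together gives one ordering: z_j < z_c < z_m < z_h < z_g < z_p < z_f < z_b < z_i < z_k < z_d < z_s.
The 5th largest is z_b.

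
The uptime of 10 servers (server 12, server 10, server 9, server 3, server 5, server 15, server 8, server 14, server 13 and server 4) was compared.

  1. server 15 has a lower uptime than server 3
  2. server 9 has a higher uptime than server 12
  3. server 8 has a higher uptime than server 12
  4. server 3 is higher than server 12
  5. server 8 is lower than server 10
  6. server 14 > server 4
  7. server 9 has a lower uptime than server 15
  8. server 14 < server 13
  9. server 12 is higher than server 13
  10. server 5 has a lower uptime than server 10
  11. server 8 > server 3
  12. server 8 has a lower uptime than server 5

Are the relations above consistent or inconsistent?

Every relation is compatible with server 4 < server 14 < server 13 < server 12 < server 9 < server 15 < server 3 < server 8 < server 5 < server 10; the set is consistent.

consistent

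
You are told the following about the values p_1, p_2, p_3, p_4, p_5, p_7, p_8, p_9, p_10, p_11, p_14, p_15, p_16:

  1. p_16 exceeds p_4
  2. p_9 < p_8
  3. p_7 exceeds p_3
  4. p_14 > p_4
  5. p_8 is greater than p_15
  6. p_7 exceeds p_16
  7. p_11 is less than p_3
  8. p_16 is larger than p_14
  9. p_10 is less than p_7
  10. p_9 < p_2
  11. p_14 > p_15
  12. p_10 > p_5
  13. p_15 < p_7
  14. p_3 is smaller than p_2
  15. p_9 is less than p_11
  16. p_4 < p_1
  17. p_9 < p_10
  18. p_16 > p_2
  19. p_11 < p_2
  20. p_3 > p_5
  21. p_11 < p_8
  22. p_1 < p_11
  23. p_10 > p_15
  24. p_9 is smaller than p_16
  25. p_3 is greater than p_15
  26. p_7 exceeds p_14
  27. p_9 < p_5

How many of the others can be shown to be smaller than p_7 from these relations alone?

Directly below p_7: p_15, p_14, p_10, p_3, p_16.
One step further: p_4, p_9, p_11, p_5, p_2 (10 so far).
One step further: p_1 (11 so far).
Nothing else is reachable below p_7; 11 in all.

11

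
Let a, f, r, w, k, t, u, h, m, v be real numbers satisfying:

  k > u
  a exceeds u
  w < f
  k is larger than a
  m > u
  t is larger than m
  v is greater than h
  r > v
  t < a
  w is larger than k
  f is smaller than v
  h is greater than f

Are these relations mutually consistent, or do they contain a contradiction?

The single ordering u < m < t < a < k < w < f < h < v < r satisfies every listed relation, so no contradiction arises.

consistent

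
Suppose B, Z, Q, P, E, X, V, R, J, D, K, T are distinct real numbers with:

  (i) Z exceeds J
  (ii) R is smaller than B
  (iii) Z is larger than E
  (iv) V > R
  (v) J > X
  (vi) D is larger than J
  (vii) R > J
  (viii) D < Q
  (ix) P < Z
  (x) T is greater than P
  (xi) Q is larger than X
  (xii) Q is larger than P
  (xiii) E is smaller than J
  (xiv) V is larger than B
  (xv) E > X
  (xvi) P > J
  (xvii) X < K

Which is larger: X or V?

Chaining the given relations: X < E < J < R < B < V.
So X < V; V is the larger of the two.

V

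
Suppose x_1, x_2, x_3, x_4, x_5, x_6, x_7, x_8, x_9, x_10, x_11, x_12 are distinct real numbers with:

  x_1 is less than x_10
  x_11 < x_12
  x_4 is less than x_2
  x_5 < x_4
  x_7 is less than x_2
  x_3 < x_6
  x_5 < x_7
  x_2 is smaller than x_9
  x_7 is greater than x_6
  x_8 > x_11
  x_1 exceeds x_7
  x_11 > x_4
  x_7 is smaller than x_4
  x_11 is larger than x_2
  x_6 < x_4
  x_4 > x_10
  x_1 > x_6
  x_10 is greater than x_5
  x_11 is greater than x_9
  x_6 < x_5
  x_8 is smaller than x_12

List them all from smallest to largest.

Each adjacent pair is fixed by a given relation: x_3 < x_6; x_6 < x_5; x_5 < x_7; x_7 < x_1; x_1 < x_10; x_10 < x_4; x_4 < x_2; x_2 < x_9; x_9 < x_11; x_11 < x_8; x_8 < x_12. Chaining them end to end gives the full order.

x_3 < x_6 < x_5 < x_7 < x_1 < x_10 < x_4 < x_2 < x_9 < x_11 < x_8 < x_12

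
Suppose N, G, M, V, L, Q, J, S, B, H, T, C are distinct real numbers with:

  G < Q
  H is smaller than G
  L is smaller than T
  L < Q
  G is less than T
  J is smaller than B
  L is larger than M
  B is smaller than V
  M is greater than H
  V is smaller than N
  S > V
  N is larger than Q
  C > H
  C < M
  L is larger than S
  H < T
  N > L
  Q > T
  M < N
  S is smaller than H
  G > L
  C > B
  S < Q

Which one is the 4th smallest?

Piecing the relations together gives one ordering: J < B < V < S < H < C < M < L < G < T < Q < N.
Counting 4 from the smallest end gives S.

S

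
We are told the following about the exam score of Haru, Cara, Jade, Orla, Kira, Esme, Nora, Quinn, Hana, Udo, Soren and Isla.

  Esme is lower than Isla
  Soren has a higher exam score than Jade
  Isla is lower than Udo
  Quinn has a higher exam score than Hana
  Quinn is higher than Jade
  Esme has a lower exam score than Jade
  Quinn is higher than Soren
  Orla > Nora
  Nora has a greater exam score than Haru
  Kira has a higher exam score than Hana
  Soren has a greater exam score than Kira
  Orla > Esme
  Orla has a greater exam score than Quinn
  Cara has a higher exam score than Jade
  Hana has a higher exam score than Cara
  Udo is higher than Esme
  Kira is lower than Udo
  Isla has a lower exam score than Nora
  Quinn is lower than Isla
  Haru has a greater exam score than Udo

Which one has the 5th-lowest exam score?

Chaining the given pairs: Esme < Jade < Cara < Hana < Kira < Soren < Quinn < Isla < Udo < Haru < Nora < Orla.
The 5th smallest is Kira.

Kira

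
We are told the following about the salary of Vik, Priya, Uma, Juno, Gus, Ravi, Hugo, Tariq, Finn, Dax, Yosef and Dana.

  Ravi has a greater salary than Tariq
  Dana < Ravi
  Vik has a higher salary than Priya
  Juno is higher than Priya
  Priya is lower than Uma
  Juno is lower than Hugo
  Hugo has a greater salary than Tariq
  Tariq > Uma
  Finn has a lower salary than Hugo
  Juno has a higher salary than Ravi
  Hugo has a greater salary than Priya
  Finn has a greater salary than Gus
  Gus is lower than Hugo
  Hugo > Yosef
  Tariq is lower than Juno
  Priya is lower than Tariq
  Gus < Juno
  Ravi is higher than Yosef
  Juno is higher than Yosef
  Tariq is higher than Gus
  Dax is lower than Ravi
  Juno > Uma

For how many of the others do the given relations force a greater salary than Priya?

The elements the relations force above Priya are Uma, Tariq, Ravi, Juno, Hugo, Vik — no chain reaches any other.
That is 6.

6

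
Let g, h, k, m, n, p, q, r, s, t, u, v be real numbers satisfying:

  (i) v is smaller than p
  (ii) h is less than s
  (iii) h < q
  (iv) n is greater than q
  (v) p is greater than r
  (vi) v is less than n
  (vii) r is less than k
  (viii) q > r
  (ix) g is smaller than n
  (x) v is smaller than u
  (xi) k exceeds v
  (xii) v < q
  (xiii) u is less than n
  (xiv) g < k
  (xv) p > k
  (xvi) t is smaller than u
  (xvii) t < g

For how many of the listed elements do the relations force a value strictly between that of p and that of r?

1

The relations place r below p. An element lies strictly between them when it is forced above r and also forced below p.
Above r: {q, n, k}. Below p: {v, t, g, k}.
Intersection: {k} — 1.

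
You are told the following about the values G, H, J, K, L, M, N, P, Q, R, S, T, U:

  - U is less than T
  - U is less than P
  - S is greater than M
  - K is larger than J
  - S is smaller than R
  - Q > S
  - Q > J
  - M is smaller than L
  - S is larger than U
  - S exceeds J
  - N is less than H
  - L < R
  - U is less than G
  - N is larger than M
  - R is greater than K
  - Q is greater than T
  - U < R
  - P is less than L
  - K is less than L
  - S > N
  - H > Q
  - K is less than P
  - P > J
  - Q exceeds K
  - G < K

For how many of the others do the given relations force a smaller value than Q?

8

From Q the given relations immediately reach J, K, T, S.
From those, M, U, N, G — 8 in total.
No other element is forced below Q by the given relations, so the count is 8.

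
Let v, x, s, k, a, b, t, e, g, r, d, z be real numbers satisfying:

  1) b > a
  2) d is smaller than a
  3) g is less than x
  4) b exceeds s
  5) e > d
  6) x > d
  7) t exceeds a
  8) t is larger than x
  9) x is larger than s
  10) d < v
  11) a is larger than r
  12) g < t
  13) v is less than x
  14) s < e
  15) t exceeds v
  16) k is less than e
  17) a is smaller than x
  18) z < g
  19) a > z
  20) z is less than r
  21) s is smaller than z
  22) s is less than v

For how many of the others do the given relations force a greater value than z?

6

From z the given relations immediately reach r, g, a.
From those, x, b, t — 6 in total.
Nothing else is reachable above z; 6 in all.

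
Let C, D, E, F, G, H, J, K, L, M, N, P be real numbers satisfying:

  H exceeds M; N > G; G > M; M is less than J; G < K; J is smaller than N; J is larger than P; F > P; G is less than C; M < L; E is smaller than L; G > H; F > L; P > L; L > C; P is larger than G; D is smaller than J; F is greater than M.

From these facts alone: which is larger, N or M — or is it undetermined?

M < H and H < G give M < G.
Then G < C extends the chain to C.
Then C < L extends the chain to L.
Then L < P extends the chain to P.
With P < J: M < H < G < C < L < P < J.
With J < N: M < H < G < C < L < P < J < N.
So N is larger.

N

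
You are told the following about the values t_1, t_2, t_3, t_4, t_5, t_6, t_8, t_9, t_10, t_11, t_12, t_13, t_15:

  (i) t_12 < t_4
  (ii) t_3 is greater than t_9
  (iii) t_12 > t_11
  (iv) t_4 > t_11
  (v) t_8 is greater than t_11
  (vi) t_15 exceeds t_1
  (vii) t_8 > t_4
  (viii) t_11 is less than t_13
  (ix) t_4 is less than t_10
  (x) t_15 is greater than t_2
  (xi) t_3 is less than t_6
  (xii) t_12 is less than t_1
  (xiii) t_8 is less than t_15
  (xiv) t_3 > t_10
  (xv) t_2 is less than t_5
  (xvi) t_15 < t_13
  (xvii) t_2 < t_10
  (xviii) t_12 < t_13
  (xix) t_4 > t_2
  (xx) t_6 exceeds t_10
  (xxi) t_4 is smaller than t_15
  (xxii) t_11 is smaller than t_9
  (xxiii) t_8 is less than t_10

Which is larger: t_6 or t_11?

t_11 < t_12 and t_12 < t_4 give t_11 < t_4.
With t_4 < t_8: t_11 < t_12 < t_4 < t_8.
Then t_8 < t_10 extends the chain to t_10.
With t_10 < t_3: t_11 < t_12 < t_4 < t_8 < t_10 < t_3.
With t_3 < t_6: t_11 < t_12 < t_4 < t_8 < t_10 < t_3 < t_6.
So t_11 < t_6; t_6 is the larger of the two.

t_6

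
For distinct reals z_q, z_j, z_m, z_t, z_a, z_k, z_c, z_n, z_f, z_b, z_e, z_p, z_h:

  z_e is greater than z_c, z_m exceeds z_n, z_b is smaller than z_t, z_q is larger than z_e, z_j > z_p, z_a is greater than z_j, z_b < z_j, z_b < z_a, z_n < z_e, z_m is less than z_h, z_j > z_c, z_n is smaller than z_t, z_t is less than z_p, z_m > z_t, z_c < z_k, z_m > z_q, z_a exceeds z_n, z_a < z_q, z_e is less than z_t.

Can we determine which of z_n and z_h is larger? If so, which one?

z_h

Chaining the given relations: z_n < z_e < z_t < z_p < z_j < z_a < z_q < z_m < z_h.
So z_h is larger.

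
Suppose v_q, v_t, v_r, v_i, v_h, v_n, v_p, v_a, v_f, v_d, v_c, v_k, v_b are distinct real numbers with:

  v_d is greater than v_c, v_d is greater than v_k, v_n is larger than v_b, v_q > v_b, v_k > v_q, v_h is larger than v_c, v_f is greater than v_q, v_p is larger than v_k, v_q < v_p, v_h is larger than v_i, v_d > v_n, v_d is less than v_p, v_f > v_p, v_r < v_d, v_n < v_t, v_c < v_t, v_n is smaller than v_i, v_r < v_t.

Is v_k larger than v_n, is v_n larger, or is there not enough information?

undetermined

Following every chain through v_n: above v_n we get v_i, v_h, v_d, v_t, v_p, v_f; below v_n we get v_b.
v_k is not reached, and no chain runs the other way from v_k to v_n.
So the given relations leave the order of v_n and v_k undetermined.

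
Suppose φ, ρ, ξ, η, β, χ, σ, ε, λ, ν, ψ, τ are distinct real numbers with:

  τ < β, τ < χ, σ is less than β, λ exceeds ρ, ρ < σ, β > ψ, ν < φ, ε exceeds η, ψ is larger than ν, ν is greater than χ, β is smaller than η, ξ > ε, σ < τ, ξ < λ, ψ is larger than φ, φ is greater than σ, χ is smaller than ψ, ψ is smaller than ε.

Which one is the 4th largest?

The consecutive relations fix a unique order: ρ < σ < τ < χ < ν < φ < ψ < β < η < ε < ξ < λ.
The 4th largest is η.

η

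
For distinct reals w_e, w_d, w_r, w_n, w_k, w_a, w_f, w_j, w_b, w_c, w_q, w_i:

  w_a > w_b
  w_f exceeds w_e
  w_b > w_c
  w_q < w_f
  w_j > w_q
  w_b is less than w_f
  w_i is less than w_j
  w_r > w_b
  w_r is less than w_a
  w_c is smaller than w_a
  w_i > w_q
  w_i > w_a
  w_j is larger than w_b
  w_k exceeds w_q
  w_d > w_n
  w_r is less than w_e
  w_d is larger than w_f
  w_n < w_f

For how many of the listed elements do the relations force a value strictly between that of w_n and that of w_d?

1

The relations place w_n below w_d. An element lies strictly between them when it is forced above w_n and also forced below w_d.
Above w_n: {w_f}. Below w_d: {w_c, w_q, w_b, w_r, w_e, w_f}.
Intersection: {w_f} — 1.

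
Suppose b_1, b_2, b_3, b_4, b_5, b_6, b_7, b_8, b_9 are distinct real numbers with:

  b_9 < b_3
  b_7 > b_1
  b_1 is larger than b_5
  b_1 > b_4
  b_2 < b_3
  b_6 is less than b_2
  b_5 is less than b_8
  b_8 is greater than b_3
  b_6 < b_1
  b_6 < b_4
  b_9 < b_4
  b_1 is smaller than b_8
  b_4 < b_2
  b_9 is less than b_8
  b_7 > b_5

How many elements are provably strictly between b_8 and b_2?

1

Chaining upward from b_2 reaches: b_3.
Chaining downward from b_8 reaches: b_9, b_6, b_4, b_5, b_1, b_3.
Strictly between b_2 and b_8 are those in both lists: b_3 — 1 element.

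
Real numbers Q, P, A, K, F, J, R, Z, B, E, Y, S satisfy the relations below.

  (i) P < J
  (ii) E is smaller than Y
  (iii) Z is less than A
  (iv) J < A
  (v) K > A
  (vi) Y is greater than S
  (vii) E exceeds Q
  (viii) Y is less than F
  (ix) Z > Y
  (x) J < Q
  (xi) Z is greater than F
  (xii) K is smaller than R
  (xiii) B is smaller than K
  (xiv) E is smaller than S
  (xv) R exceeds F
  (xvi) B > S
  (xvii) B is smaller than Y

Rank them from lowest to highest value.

P < J < Q < E < S < B < Y < F < Z < A < K < R

Nothing is placed below P, so it is least; from there P < J; J < Q; Q < E; E < S; S < B; B < Y; Y < F; F < Z; Z < A; A < K; K < R, each given directly.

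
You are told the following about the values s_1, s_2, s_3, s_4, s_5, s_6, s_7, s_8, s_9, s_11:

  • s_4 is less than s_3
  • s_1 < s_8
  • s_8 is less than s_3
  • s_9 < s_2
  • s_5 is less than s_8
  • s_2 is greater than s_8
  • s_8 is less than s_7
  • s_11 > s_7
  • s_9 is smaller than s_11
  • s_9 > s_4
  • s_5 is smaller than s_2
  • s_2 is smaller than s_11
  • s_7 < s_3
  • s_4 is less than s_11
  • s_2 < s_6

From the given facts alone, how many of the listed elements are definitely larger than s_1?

6

From s_1 the given relations immediately reach s_8.
From those, s_7, s_3, s_2 — 4 in total.
From those, s_6, s_11 — 6 in total.
No other element is forced above s_1 by the given relations, so the count is 6.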